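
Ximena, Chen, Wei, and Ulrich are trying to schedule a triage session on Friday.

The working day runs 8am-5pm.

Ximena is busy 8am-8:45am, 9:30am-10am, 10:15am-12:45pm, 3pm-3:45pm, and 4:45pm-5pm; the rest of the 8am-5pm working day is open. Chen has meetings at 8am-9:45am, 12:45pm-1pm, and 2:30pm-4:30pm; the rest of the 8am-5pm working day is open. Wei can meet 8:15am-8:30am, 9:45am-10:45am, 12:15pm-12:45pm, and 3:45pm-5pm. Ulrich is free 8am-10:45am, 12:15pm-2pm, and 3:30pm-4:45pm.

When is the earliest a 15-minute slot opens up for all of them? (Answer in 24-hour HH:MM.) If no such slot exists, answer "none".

10:00

Ximena free within 08:00–17:00: 08:45–09:30, 10:00–10:15, 12:45–15:00, 15:45–16:45.
Chen free within 08:00–17:00: 09:45–12:45, 13:00–14:30, 16:30–17:00.
Ximena ∩ Chen: 10:00–10:15, 13:00–14:30, 16:30–16:45.
Ximena ∩ Chen ∩ Wei: 10:00–10:15, 16:30–16:45.
Ximena ∩ Chen ∩ Wei ∩ Ulrich: 10:00–10:15, 16:30–16:45.
Windows ≥ 15 min: 10:00–10:15, 16:30–16:45.
Earliest such window starts at 10:00.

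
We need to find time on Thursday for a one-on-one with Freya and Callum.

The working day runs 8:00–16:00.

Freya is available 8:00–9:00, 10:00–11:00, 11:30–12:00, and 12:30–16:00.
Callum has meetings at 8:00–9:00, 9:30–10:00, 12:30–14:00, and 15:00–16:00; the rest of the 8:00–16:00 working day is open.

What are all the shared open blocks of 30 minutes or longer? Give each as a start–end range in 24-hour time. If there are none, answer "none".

10:00–11:00, 11:30–12:00, 14:00–15:00

Callum free within 08:00–16:00: 09:00–09:30, 10:00–12:30, 14:00–15:00.
Freya ∩ Callum: 10:00–11:00, 11:30–12:00, 14:00–15:00.
Windows ≥ 30 min: 10:00–11:00, 11:30–12:00, 14:00–15:00.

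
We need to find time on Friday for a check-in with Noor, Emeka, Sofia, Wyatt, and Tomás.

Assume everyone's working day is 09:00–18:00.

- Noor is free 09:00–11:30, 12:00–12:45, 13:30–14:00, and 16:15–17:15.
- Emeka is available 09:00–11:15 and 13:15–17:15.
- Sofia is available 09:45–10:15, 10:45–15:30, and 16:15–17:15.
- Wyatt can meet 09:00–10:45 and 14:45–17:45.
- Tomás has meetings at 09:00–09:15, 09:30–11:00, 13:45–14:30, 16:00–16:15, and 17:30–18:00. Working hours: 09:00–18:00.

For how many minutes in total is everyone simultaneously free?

60 minutes

Tomás free within 09:00–18:00: 09:15–09:30, 11:00–13:45, 14:30–16:00, 16:15–17:30.
Noor ∩ Emeka: 09:00–11:15, 13:30–14:00, 16:15–17:15.
Noor ∩ Emeka ∩ Sofia: 09:45–10:15, 10:45–11:15, 13:30–14:00, 16:15–17:15.
Noor ∩ Emeka ∩ Sofia ∩ Wyatt: 09:45–10:15, 16:15–17:15.
Noor ∩ Emeka ∩ Sofia ∩ Wyatt ∩ Tomás: 16:15–17:15.
Total common minutes: 60.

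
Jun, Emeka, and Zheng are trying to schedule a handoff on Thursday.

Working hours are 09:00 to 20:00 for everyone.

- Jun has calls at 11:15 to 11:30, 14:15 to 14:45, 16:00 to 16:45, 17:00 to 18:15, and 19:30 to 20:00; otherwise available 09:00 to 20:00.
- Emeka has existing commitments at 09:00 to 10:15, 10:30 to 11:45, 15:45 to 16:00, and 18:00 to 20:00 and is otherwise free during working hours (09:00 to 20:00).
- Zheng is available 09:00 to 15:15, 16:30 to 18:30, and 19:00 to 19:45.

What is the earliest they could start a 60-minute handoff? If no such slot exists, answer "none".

Jun free within 09:00–20:00: 09:00–11:15, 11:30–14:15, 14:45–16:00, 16:45–17:00, 18:15–19:30.
Emeka free within 09:00–20:00: 10:15–10:30, 11:45–15:45, 16:00–18:00.
Jun ∩ Emeka: 10:15–10:30, 11:45–14:15, 14:45–15:45, 16:45–17:00.
Jun ∩ Emeka ∩ Zheng: 10:15–10:30, 11:45–14:15, 14:45–15:15, 16:45–17:00.
Windows ≥ 60 min: 11:45–14:15.
Earliest such window starts at 11:45.

11:45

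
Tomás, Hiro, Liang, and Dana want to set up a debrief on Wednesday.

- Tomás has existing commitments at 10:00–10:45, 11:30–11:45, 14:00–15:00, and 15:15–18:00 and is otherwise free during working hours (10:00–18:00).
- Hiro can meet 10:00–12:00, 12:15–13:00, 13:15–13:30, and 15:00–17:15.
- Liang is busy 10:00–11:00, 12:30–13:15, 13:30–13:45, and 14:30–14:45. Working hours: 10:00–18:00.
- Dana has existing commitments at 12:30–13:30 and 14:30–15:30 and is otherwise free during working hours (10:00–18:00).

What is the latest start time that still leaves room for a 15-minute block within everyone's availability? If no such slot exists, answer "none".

12:15

Tomás free within 10:00–18:00: 10:45–11:30, 11:45–14:00, 15:00–15:15.
Liang free within 10:00–18:00: 11:00–12:30, 13:15–13:30, 13:45–14:30, 14:45–18:00.
Dana free within 10:00–18:00: 10:00–12:30, 13:30–14:30, 15:30–18:00.
Tomás ∩ Hiro: 10:45–11:30, 11:45–12:00, 12:15–13:00, 13:15–13:30, 15:00–15:15.
Tomás ∩ Hiro ∩ Liang: 11:00–11:30, 11:45–12:00, 12:15–12:30, 13:15–13:30, 15:00–15:15.
Tomás ∩ Hiro ∩ Liang ∩ Dana: 11:00–11:30, 11:45–12:00, 12:15–12:30.
Windows ≥ 15 min: 11:00–11:30, 11:45–12:00, 12:15–12:30.
Latest start in the last window 12:15–12:30 is 12:30 − 15 min = 12:15.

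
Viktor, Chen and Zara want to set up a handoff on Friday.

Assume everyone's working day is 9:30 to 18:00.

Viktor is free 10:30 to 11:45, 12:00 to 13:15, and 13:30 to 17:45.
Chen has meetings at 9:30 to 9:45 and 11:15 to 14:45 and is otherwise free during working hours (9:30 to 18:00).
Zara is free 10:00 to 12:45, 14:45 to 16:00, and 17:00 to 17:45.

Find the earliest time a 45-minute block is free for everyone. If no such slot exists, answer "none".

Chen free within 09:30–18:00: 09:45–11:15, 14:45–18:00.
Viktor ∩ Chen: 10:30–11:15, 14:45–17:45.
Viktor ∩ Chen ∩ Zara: 10:30–11:15, 14:45–16:00, 17:00–17:45.
Windows ≥ 45 min: 10:30–11:15, 14:45–16:00, 17:00–17:45.
Earliest such window starts at 10:30.

10:30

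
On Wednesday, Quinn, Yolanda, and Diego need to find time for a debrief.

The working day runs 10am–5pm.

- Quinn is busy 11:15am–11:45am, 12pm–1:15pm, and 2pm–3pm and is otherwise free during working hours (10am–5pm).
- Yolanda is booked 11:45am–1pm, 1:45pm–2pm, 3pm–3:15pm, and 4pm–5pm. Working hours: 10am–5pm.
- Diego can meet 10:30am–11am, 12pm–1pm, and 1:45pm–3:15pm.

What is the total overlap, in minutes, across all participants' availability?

Quinn free within 10:00–17:00: 10:00–11:15, 11:45–12:00, 13:15–14:00, 15:00–17:00.
Yolanda free within 10:00–17:00: 10:00–11:45, 13:00–13:45, 14:00–15:00, 15:15–16:00.
Quinn ∩ Yolanda: 10:00–11:15, 13:15–13:45, 15:15–16:00.
Quinn ∩ Yolanda ∩ Diego: 10:30–11:00.
Total common minutes: 30.

30 minutes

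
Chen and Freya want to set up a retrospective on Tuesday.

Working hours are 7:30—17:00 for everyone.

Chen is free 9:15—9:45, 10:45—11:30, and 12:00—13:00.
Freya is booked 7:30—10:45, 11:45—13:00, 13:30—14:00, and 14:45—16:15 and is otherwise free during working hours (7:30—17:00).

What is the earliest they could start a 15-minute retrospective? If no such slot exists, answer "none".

10:45

Freya free within 07:30–17:00: 10:45–11:45, 13:00–13:30, 14:00–14:45, 16:15–17:00.
Chen ∩ Freya: 10:45–11:30.
Windows ≥ 15 min: 10:45–11:30.
Earliest such window starts at 10:45.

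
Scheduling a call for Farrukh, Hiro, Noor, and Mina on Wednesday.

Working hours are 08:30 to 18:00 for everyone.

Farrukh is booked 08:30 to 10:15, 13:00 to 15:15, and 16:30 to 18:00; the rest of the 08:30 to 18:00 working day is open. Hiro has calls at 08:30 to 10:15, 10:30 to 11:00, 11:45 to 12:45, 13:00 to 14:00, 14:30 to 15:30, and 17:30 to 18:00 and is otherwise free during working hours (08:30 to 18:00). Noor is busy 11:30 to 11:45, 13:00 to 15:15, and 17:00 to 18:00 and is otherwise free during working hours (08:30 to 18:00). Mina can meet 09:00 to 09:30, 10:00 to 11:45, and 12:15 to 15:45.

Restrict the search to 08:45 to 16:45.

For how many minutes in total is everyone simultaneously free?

Farrukh free within 08:30–18:00: 10:15–13:00, 15:15–16:30.
Hiro free within 08:30–18:00: 10:15–10:30, 11:00–11:45, 12:45–13:00, 14:00–14:30, 15:30–17:30.
Noor free within 08:30–18:00: 08:30–11:30, 11:45–13:00, 15:15–17:00.
Farrukh ∩ Hiro: 10:15–10:30, 11:00–11:45, 12:45–13:00, 15:30–16:30.
Farrukh ∩ Hiro ∩ Noor: 10:15–10:30, 11:00–11:30, 12:45–13:00, 15:30–16:30.
Farrukh ∩ Hiro ∩ Noor ∩ Mina: 10:15–10:30, 11:00–11:30, 12:45–13:00, 15:30–15:45.
Restricted to 08:45–16:45: 10:15–10:30, 11:00–11:30, 12:45–13:00, 15:30–15:45.
Total common minutes: 15 + 30 + 15 + 15 = 75.

75 minutes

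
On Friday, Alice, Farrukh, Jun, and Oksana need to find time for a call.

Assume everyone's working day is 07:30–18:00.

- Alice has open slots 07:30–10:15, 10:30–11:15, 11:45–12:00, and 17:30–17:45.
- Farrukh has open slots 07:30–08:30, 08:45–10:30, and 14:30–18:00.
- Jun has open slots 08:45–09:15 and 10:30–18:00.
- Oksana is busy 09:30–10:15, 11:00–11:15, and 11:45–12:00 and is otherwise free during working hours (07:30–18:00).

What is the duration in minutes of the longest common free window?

Oksana free within 07:30–18:00: 07:30–09:30, 10:15–11:00, 11:15–11:45, 12:00–18:00.
Alice ∩ Farrukh: 07:30–08:30, 08:45–10:15, 17:30–17:45.
Alice ∩ Farrukh ∩ Jun: 08:45–09:15, 17:30–17:45.
Alice ∩ Farrukh ∩ Jun ∩ Oksana: 08:45–09:15, 17:30–17:45.
Common window lengths: 30, 15 min; longest is 30.

30 minutes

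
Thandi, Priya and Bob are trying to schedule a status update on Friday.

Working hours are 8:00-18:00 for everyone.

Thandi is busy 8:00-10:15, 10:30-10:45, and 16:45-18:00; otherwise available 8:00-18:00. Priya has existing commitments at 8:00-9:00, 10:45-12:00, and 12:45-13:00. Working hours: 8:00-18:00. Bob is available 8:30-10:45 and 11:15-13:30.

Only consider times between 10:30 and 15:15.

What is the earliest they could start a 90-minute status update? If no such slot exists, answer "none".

Thandi free within 08:00–18:00: 10:15–10:30, 10:45–16:45.
Priya free within 08:00–18:00: 09:00–10:45, 12:00–12:45, 13:00–18:00.
Thandi ∩ Priya: 10:15–10:30, 12:00–12:45, 13:00–16:45.
Thandi ∩ Priya ∩ Bob: 10:15–10:30, 12:00–12:45, 13:00–13:30.
Restricted to 10:30–15:15: 12:00–12:45, 13:00–13:30.
Windows ≥ 90 min: (none).

none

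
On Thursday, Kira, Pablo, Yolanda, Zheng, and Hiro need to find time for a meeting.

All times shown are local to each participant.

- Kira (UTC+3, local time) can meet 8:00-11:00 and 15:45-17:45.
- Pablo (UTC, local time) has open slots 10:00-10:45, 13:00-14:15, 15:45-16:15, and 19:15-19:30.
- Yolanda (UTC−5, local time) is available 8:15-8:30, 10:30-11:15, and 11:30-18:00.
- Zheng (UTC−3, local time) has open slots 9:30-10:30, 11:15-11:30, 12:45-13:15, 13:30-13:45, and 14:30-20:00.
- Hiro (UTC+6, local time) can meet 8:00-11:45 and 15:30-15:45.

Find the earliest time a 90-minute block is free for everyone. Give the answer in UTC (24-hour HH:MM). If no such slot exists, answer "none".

Kira → UTC: 05:00–08:00, 12:45–14:45.
Pablo → UTC: 10:00–10:45, 13:00–14:15, 15:45–16:15, 19:15–19:30.
Yolanda → UTC: 13:15–13:30, 15:30–16:15, 16:30–23:00.
Zheng → UTC: 12:30–13:30, 14:15–14:30, 15:45–16:15, 16:30–16:45, 17:30–23:00.
Hiro → UTC: 02:00–05:45, 09:30–09:45.
Kira ∩ Pablo: 13:00–14:15.
Kira ∩ Pablo ∩ Yolanda: 13:15–13:30.
Kira ∩ Pablo ∩ Yolanda ∩ Zheng: 13:15–13:30.
Kira ∩ Pablo ∩ Yolanda ∩ Zheng ∩ Hiro: (none).
Windows ≥ 90 min: (none).

none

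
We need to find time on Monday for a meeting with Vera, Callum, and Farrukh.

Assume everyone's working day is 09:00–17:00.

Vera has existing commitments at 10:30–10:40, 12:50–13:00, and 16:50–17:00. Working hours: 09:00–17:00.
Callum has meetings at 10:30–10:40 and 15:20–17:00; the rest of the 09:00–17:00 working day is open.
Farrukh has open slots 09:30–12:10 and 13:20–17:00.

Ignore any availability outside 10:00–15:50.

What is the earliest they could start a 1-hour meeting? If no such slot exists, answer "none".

10:40

Vera free within 09:00–17:00: 09:00–10:30, 10:40–12:50, 13:00–16:50.
Callum free within 09:00–17:00: 09:00–10:30, 10:40–15:20.
Vera ∩ Callum: 09:00–10:30, 10:40–12:50, 13:00–15:20.
Vera ∩ Callum ∩ Farrukh: 09:30–10:30, 10:40–12:10, 13:20–15:20.
Restricted to 10:00–15:50: 10:00–10:30, 10:40–12:10, 13:20–15:20.
Windows ≥ 60 min: 10:40–12:10, 13:20–15:20.
Earliest such window starts at 10:40.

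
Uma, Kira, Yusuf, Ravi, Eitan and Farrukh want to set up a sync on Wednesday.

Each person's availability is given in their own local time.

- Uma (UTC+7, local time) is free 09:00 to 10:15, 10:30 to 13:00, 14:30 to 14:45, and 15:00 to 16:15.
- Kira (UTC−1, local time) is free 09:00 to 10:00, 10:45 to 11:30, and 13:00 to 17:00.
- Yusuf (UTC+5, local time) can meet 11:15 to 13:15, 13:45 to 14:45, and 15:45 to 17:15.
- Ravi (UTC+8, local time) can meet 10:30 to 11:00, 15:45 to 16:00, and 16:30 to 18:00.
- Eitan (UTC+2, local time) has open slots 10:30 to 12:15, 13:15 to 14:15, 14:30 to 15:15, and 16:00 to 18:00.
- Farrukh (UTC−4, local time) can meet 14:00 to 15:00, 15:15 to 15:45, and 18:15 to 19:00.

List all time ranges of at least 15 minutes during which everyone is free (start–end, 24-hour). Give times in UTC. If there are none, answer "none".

none

Uma → UTC: 02:00–03:15, 03:30–06:00, 07:30–07:45, 08:00–09:15.
Kira → UTC: 10:00–11:00, 11:45–12:30, 14:00–18:00.
Yusuf → UTC: 06:15–08:15, 08:45–09:45, 10:45–12:15.
Ravi → UTC: 02:30–03:00, 07:45–08:00, 08:30–10:00.
Eitan → UTC: 08:30–10:15, 11:15–12:15, 12:30–13:15, 14:00–16:00.
Farrukh → UTC: 18:00–19:00, 19:15–19:45, 22:15–23:00.
Uma ∩ Kira: (none).
Uma ∩ Kira ∩ Yusuf: (none).
Uma ∩ Kira ∩ Yusuf ∩ Ravi: (none).
Uma ∩ Kira ∩ Yusuf ∩ Ravi ∩ Eitan: (none).
Uma ∩ Kira ∩ Yusuf ∩ Ravi ∩ Eitan ∩ Farrukh: (none).
Windows ≥ 15 min: (none).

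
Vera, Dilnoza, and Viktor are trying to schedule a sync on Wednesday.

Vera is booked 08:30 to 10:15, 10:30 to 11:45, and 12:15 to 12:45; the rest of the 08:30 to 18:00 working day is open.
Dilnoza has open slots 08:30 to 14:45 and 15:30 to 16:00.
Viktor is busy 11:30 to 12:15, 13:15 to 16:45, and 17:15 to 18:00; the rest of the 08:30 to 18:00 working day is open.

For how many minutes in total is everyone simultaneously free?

Vera free within 08:30–18:00: 10:15–10:30, 11:45–12:15, 12:45–18:00.
Viktor free within 08:30–18:00: 08:30–11:30, 12:15–13:15, 16:45–17:15.
Vera ∩ Dilnoza: 10:15–10:30, 11:45–12:15, 12:45–14:45, 15:30–16:00.
Vera ∩ Dilnoza ∩ Viktor: 10:15–10:30, 12:45–13:15.
Total common minutes: 15 + 30 = 45.

45 minutes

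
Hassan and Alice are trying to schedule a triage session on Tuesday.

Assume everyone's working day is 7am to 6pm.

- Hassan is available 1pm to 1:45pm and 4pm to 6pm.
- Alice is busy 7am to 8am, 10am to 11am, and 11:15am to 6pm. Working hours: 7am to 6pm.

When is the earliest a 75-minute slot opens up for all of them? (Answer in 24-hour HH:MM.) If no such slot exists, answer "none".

Alice free within 07:00–18:00: 08:00–10:00, 11:00–11:15.
Hassan ∩ Alice: (none).
Windows ≥ 75 min: (none).

none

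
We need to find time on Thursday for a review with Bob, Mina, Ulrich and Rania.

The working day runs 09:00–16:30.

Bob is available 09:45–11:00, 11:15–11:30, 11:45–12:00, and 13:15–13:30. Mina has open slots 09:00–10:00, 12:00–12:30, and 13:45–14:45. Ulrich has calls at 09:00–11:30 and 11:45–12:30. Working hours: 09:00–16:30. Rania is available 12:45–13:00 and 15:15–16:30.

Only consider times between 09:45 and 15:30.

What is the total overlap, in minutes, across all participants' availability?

0 minutes

Ulrich free within 09:00–16:30: 11:30–11:45, 12:30–16:30.
Bob ∩ Mina: 09:45–10:00.
Bob ∩ Mina ∩ Ulrich: (none).
Bob ∩ Mina ∩ Ulrich ∩ Rania: (none).
Restricted to 09:45–15:30: (none).
Total common minutes: 0.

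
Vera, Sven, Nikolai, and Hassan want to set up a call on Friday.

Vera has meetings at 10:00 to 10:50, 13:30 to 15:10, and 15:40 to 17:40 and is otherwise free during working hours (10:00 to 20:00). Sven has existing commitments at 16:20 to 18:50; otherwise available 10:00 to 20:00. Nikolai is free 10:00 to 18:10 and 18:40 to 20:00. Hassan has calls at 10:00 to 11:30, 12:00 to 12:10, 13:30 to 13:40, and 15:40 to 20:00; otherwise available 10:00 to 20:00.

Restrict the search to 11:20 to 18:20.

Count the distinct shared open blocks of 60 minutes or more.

Vera free within 10:00–20:00: 10:50–13:30, 15:10–15:40, 17:40–20:00.
Sven free within 10:00–20:00: 10:00–16:20, 18:50–20:00.
Hassan free within 10:00–20:00: 11:30–12:00, 12:10–13:30, 13:40–15:40.
Vera ∩ Sven: 10:50–13:30, 15:10–15:40, 18:50–20:00.
Vera ∩ Sven ∩ Nikolai: 10:50–13:30, 15:10–15:40, 18:50–20:00.
Vera ∩ Sven ∩ Nikolai ∩ Hassan: 11:30–12:00, 12:10–13:30, 15:10–15:40.
Restricted to 11:20–18:20: 11:30–12:00, 12:10–13:30, 15:10–15:40.
Windows ≥ 60 min: 12:10–13:30.
That's 1 window.

1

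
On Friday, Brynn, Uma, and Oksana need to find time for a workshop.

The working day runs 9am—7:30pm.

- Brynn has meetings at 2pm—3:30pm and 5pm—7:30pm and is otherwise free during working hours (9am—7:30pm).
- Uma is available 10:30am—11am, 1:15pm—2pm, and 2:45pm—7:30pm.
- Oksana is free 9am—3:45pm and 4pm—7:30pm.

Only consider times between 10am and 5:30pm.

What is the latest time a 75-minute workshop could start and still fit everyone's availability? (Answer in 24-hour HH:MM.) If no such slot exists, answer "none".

Brynn free within 09:00–19:30: 09:00–14:00, 15:30–17:00.
Brynn ∩ Uma: 10:30–11:00, 13:15–14:00, 15:30–17:00.
Brynn ∩ Uma ∩ Oksana: 10:30–11:00, 13:15–14:00, 15:30–15:45, 16:00–17:00.
Restricted to 10:00–17:30: 10:30–11:00, 13:15–14:00, 15:30–15:45, 16:00–17:00.
Windows ≥ 75 min: (none).

none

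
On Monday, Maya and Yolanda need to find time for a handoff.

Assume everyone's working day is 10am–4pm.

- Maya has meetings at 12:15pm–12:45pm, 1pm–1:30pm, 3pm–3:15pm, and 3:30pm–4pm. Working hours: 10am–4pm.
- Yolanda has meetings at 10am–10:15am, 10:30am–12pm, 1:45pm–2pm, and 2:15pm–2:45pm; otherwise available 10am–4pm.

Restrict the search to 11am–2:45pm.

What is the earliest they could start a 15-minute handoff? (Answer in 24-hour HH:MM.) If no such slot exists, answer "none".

12:00

Maya free within 10:00–16:00: 10:00–12:15, 12:45–13:00, 13:30–15:00, 15:15–15:30.
Yolanda free within 10:00–16:00: 10:15–10:30, 12:00–13:45, 14:00–14:15, 14:45–16:00.
Maya ∩ Yolanda: 10:15–10:30, 12:00–12:15, 12:45–13:00, 13:30–13:45, 14:00–14:15, 14:45–15:00, 15:15–15:30.
Restricted to 11:00–14:45: 12:00–12:15, 12:45–13:00, 13:30–13:45, 14:00–14:15.
Windows ≥ 15 min: 12:00–12:15, 12:45–13:00, 13:30–13:45, 14:00–14:15.
Earliest such window starts at 12:00.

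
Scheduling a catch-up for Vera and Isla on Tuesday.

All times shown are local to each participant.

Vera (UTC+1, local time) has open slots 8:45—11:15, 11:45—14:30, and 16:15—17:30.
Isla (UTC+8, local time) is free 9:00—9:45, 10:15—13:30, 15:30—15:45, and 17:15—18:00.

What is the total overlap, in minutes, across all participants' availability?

Vera → UTC: 07:45–10:15, 10:45–13:30, 15:15–16:30.
Isla → UTC: 01:00–01:45, 02:15–05:30, 07:30–07:45, 09:15–10:00.
Vera ∩ Isla: 09:15–10:00.
Total common minutes: 45.

45 minutes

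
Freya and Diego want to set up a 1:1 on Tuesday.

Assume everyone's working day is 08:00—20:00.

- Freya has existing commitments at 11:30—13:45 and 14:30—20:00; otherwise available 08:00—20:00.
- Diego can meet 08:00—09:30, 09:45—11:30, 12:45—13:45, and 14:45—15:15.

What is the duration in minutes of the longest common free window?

Freya free within 08:00–20:00: 08:00–11:30, 13:45–14:30.
Freya ∩ Diego: 08:00–09:30, 09:45–11:30.
Common window lengths: 90, 105 min; longest is 105.

105 minutes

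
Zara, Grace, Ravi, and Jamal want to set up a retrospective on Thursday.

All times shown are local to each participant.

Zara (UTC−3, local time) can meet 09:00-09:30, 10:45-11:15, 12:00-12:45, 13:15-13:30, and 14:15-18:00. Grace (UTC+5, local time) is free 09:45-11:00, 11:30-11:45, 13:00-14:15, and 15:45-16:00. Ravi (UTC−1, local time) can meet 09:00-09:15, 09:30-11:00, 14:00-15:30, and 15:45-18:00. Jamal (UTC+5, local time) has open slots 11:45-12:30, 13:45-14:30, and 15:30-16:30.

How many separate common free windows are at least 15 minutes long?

0

Zara → UTC: 12:00–12:30, 13:45–14:15, 15:00–15:45, 16:15–16:30, 17:15–21:00.
Grace → UTC: 04:45–06:00, 06:30–06:45, 08:00–09:15, 10:45–11:00.
Ravi → UTC: 10:00–10:15, 10:30–12:00, 15:00–16:30, 16:45–19:00.
Jamal → UTC: 06:45–07:30, 08:45–09:30, 10:30–11:30.
Zara ∩ Grace: (none).
Zara ∩ Grace ∩ Ravi: (none).
Zara ∩ Grace ∩ Ravi ∩ Jamal: (none).
Windows ≥ 15 min: (none).
That's 0 windows.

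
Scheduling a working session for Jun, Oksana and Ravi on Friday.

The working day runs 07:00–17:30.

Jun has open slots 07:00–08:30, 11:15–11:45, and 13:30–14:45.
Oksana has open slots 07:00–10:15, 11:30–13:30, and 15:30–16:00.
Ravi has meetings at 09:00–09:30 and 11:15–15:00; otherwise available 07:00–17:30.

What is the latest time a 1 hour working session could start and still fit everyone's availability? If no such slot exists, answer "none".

Ravi free within 07:00–17:30: 07:00–09:00, 09:30–11:15, 15:00–17:30.
Jun ∩ Oksana: 07:00–08:30, 11:30–11:45.
Jun ∩ Oksana ∩ Ravi: 07:00–08:30.
Windows ≥ 60 min: 07:00–08:30.
Latest start in the last window 07:00–08:30 is 08:30 − 60 min = 07:30.

07:30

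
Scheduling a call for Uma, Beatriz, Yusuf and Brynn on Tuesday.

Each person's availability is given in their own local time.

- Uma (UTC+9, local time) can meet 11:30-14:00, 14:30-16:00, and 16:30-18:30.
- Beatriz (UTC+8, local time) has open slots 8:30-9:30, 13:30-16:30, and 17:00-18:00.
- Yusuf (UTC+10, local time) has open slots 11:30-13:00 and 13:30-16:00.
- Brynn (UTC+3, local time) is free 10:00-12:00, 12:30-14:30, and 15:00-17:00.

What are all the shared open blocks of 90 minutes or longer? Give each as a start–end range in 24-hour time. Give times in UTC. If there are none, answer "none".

Uma → UTC: 02:30–05:00, 05:30–07:00, 07:30–09:30.
Beatriz → UTC: 00:30–01:30, 05:30–08:30, 09:00–10:00.
Yusuf → UTC: 01:30–03:00, 03:30–06:00.
Brynn → UTC: 07:00–09:00, 09:30–11:30, 12:00–14:00.
Uma ∩ Beatriz: 05:30–07:00, 07:30–08:30, 09:00–09:30.
Uma ∩ Beatriz ∩ Yusuf: 05:30–06:00.
Uma ∩ Beatriz ∩ Yusuf ∩ Brynn: (none).
Windows ≥ 90 min: (none).

none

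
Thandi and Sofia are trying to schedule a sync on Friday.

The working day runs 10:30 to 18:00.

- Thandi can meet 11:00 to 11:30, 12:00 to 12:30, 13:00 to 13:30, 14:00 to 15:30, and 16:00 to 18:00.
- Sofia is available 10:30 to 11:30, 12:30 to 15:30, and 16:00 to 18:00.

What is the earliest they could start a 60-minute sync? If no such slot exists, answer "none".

14:00

Thandi ∩ Sofia: 11:00–11:30, 13:00–13:30, 14:00–15:30, 16:00–18:00.
Windows ≥ 60 min: 14:00–15:30, 16:00–18:00.
Earliest such window starts at 14:00.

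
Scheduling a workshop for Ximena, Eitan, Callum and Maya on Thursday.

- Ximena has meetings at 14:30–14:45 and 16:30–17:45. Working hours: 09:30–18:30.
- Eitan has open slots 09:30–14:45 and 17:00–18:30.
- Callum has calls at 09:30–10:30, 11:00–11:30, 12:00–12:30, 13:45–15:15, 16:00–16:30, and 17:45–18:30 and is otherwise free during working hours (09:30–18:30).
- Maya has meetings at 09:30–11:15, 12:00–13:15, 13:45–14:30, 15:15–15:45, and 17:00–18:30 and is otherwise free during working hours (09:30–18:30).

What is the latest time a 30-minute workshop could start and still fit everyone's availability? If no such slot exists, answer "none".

Ximena free within 09:30–18:30: 09:30–14:30, 14:45–16:30, 17:45–18:30.
Callum free within 09:30–18:30: 10:30–11:00, 11:30–12:00, 12:30–13:45, 15:15–16:00, 16:30–17:45.
Maya free within 09:30–18:30: 11:15–12:00, 13:15–13:45, 14:30–15:15, 15:45–17:00.
Ximena ∩ Eitan: 09:30–14:30, 17:45–18:30.
Ximena ∩ Eitan ∩ Callum: 10:30–11:00, 11:30–12:00, 12:30–13:45.
Ximena ∩ Eitan ∩ Callum ∩ Maya: 11:30–12:00, 13:15–13:45.
Windows ≥ 30 min: 11:30–12:00, 13:15–13:45.
Latest start in the last window 13:15–13:45 is 13:45 − 30 min = 13:15.

13:15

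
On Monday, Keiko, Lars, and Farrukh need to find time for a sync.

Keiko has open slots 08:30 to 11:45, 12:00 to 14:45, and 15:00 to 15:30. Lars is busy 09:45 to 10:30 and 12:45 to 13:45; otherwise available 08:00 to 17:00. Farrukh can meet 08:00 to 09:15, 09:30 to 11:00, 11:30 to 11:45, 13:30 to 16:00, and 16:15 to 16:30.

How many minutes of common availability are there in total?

Lars free within 08:00–17:00: 08:00–09:45, 10:30–12:45, 13:45–17:00.
Keiko ∩ Lars: 08:30–09:45, 10:30–11:45, 12:00–12:45, 13:45–14:45, 15:00–15:30.
Keiko ∩ Lars ∩ Farrukh: 08:30–09:15, 09:30–09:45, 10:30–11:00, 11:30–11:45, 13:45–14:45, 15:00–15:30.
Total common minutes: 45 + 15 + 30 + 15 + 60 + 30 = 195.

195 minutes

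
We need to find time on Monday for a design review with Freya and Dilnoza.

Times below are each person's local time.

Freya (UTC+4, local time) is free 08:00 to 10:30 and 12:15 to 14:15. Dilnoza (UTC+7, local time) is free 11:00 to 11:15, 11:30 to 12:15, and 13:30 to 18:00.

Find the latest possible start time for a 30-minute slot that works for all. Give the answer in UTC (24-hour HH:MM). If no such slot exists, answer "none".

Freya → UTC: 04:00–06:30, 08:15–10:15.
Dilnoza → UTC: 04:00–04:15, 04:30–05:15, 06:30–11:00.
Freya ∩ Dilnoza: 04:00–04:15, 04:30–05:15, 08:15–10:15.
Windows ≥ 30 min: 04:30–05:15, 08:15–10:15.
Latest start in the last window 08:15–10:15 is 10:15 − 30 min = 09:45.

09:45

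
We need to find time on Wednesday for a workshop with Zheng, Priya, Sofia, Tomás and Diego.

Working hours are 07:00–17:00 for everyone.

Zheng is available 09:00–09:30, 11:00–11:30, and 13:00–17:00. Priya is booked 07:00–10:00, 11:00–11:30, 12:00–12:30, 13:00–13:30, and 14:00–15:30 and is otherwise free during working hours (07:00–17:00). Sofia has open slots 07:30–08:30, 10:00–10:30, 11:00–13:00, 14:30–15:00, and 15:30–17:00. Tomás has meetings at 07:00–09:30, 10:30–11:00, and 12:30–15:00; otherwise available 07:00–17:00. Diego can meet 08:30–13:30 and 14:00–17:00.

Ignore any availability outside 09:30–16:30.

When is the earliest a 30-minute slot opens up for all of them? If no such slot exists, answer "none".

15:30

Priya free within 07:00–17:00: 10:00–11:00, 11:30–12:00, 12:30–13:00, 13:30–14:00, 15:30–17:00.
Tomás free within 07:00–17:00: 09:30–10:30, 11:00–12:30, 15:00–17:00.
Zheng ∩ Priya: 13:30–14:00, 15:30–17:00.
Zheng ∩ Priya ∩ Sofia: 15:30–17:00.
Zheng ∩ Priya ∩ Sofia ∩ Tomás: 15:30–17:00.
Zheng ∩ Priya ∩ Sofia ∩ Tomás ∩ Diego: 15:30–17:00.
Restricted to 09:30–16:30: 15:30–16:30.
Windows ≥ 30 min: 15:30–16:30.
Earliest such window starts at 15:30.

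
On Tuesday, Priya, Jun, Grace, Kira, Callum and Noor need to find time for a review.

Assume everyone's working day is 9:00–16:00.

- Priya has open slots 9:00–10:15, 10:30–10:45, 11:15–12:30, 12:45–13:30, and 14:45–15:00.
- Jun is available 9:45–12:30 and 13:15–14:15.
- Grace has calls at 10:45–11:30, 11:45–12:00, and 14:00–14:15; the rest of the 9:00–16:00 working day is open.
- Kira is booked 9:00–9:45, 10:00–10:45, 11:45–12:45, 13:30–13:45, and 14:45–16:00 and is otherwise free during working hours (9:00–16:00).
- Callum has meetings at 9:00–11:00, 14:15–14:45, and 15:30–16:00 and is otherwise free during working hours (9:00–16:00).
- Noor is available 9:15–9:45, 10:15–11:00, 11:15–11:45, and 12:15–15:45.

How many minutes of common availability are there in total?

Grace free within 09:00–16:00: 09:00–10:45, 11:30–11:45, 12:00–14:00, 14:15–16:00.
Kira free within 09:00–16:00: 09:45–10:00, 10:45–11:45, 12:45–13:30, 13:45–14:45.
Callum free within 09:00–16:00: 11:00–14:15, 14:45–15:30.
Priya ∩ Jun: 09:45–10:15, 10:30–10:45, 11:15–12:30, 13:15–13:30.
Priya ∩ Jun ∩ Grace: 09:45–10:15, 10:30–10:45, 11:30–11:45, 12:00–12:30, 13:15–13:30.
Priya ∩ Jun ∩ Grace ∩ Kira: 09:45–10:00, 11:30–11:45, 13:15–13:30.
Priya ∩ Jun ∩ Grace ∩ Kira ∩ Callum: 11:30–11:45, 13:15–13:30.
Priya ∩ Jun ∩ Grace ∩ Kira ∩ Callum ∩ Noor: 11:30–11:45, 13:15–13:30.
Total common minutes: 15 + 15 = 30.

30 minutes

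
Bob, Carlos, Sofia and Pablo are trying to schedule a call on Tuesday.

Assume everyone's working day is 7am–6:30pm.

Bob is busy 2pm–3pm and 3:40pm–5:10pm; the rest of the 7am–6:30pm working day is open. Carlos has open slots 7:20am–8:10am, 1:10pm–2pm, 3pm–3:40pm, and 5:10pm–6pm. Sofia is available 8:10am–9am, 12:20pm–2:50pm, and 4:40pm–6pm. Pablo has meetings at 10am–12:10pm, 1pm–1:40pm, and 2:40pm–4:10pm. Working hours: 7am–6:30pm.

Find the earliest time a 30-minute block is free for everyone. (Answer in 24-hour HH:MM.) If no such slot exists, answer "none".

17:10

Bob free within 07:00–18:30: 07:00–14:00, 15:00–15:40, 17:10–18:30.
Pablo free within 07:00–18:30: 07:00–10:00, 12:10–13:00, 13:40–14:40, 16:10–18:30.
Bob ∩ Carlos: 07:20–08:10, 13:10–14:00, 15:00–15:40, 17:10–18:00.
Bob ∩ Carlos ∩ Sofia: 13:10–14:00, 17:10–18:00.
Bob ∩ Carlos ∩ Sofia ∩ Pablo: 13:40–14:00, 17:10–18:00.
Windows ≥ 30 min: 17:10–18:00.
Earliest such window starts at 17:10.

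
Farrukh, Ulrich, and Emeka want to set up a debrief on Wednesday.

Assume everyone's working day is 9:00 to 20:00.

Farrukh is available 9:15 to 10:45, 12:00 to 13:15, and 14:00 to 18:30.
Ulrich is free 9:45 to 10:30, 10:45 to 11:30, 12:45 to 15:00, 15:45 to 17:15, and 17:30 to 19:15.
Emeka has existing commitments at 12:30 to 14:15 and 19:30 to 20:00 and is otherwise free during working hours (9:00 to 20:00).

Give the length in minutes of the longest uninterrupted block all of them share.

Emeka free within 09:00–20:00: 09:00–12:30, 14:15–19:30.
Farrukh ∩ Ulrich: 09:45–10:30, 12:45–13:15, 14:00–15:00, 15:45–17:15, 17:30–18:30.
Farrukh ∩ Ulrich ∩ Emeka: 09:45–10:30, 14:15–15:00, 15:45–17:15, 17:30–18:30.
Common window lengths: 45, 45, 90, 60 min; longest is 90.

90 minutes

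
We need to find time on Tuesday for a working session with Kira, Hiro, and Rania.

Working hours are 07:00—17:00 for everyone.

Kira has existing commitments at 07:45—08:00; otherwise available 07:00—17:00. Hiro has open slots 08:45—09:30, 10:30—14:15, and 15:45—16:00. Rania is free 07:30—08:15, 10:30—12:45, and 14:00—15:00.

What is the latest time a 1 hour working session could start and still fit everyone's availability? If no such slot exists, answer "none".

Kira free within 07:00–17:00: 07:00–07:45, 08:00–17:00.
Kira ∩ Hiro: 08:45–09:30, 10:30–14:15, 15:45–16:00.
Kira ∩ Hiro ∩ Rania: 10:30–12:45, 14:00–14:15.
Windows ≥ 60 min: 10:30–12:45.
Latest start in the last window 10:30–12:45 is 12:45 − 60 min = 11:45.

11:45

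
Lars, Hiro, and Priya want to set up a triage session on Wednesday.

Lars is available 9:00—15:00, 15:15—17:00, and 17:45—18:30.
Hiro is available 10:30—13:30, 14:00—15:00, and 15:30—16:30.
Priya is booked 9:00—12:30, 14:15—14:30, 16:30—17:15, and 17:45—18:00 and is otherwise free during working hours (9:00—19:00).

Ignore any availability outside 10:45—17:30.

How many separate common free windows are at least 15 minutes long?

Priya free within 09:00–19:00: 12:30–14:15, 14:30–16:30, 17:15–17:45, 18:00–19:00.
Lars ∩ Hiro: 10:30–13:30, 14:00–15:00, 15:30–16:30.
Lars ∩ Hiro ∩ Priya: 12:30–13:30, 14:00–14:15, 14:30–15:00, 15:30–16:30.
Restricted to 10:45–17:30: 12:30–13:30, 14:00–14:15, 14:30–15:00, 15:30–16:30.
Windows ≥ 15 min: 12:30–13:30, 14:00–14:15, 14:30–15:00, 15:30–16:30.
That's 4 windows.

4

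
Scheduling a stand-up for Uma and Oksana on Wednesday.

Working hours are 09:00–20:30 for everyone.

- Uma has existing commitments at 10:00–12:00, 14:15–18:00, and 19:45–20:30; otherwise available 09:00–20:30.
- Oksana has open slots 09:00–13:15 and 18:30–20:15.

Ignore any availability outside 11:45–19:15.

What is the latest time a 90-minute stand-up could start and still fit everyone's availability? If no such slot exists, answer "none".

none

Uma free within 09:00–20:30: 09:00–10:00, 12:00–14:15, 18:00–19:45.
Uma ∩ Oksana: 09:00–10:00, 12:00–13:15, 18:30–19:45.
Restricted to 11:45–19:15: 12:00–13:15, 18:30–19:15.
Windows ≥ 90 min: (none).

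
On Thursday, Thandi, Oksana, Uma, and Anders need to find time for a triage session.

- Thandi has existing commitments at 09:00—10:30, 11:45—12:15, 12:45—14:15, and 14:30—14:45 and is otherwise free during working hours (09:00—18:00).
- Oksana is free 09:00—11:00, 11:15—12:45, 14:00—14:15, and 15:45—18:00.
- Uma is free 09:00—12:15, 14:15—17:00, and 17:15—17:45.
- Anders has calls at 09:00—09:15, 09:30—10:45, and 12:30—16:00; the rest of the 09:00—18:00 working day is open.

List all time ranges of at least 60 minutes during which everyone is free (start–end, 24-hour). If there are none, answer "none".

16:00–17:00

Thandi free within 09:00–18:00: 10:30–11:45, 12:15–12:45, 14:15–14:30, 14:45–18:00.
Anders free within 09:00–18:00: 09:15–09:30, 10:45–12:30, 16:00–18:00.
Thandi ∩ Oksana: 10:30–11:00, 11:15–11:45, 12:15–12:45, 15:45–18:00.
Thandi ∩ Oksana ∩ Uma: 10:30–11:00, 11:15–11:45, 15:45–17:00, 17:15–17:45.
Thandi ∩ Oksana ∩ Uma ∩ Anders: 10:45–11:00, 11:15–11:45, 16:00–17:00, 17:15–17:45.
Windows ≥ 60 min: 16:00–17:00.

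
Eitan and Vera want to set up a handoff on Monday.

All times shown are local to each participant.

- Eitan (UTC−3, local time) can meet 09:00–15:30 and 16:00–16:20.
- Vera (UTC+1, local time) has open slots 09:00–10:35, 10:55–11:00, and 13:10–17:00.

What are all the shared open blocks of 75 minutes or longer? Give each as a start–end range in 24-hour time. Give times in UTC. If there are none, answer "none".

12:10–16:00

Eitan → UTC: 12:00–18:30, 19:00–19:20.
Vera → UTC: 08:00–09:35, 09:55–10:00, 12:10–16:00.
Eitan ∩ Vera: 12:10–16:00.
Windows ≥ 75 min: 12:10–16:00.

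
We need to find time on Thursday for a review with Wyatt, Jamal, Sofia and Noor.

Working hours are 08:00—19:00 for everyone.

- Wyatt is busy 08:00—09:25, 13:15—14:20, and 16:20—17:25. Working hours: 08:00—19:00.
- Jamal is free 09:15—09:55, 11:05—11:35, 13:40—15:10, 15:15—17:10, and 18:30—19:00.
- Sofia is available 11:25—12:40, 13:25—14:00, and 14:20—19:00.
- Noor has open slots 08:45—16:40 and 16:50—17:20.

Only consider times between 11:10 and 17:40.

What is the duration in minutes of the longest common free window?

65 minutes

Wyatt free within 08:00–19:00: 09:25–13:15, 14:20–16:20, 17:25–19:00.
Wyatt ∩ Jamal: 09:25–09:55, 11:05–11:35, 14:20–15:10, 15:15–16:20, 18:30–19:00.
Wyatt ∩ Jamal ∩ Sofia: 11:25–11:35, 14:20–15:10, 15:15–16:20, 18:30–19:00.
Wyatt ∩ Jamal ∩ Sofia ∩ Noor: 11:25–11:35, 14:20–15:10, 15:15–16:20.
Restricted to 11:10–17:40: 11:25–11:35, 14:20–15:10, 15:15–16:20.
Common window lengths: 10, 50, 65 min; longest is 65.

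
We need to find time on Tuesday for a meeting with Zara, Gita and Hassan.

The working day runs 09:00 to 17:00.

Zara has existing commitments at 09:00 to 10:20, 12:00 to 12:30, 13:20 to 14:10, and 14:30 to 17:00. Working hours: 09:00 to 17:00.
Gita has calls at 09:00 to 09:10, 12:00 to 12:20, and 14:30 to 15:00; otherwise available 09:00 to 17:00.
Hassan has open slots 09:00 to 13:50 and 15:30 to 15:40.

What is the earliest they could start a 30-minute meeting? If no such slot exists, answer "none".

Zara free within 09:00–17:00: 10:20–12:00, 12:30–13:20, 14:10–14:30.
Gita free within 09:00–17:00: 09:10–12:00, 12:20–14:30, 15:00–17:00.
Zara ∩ Gita: 10:20–12:00, 12:30–13:20, 14:10–14:30.
Zara ∩ Gita ∩ Hassan: 10:20–12:00, 12:30–13:20.
Windows ≥ 30 min: 10:20–12:00, 12:30–13:20.
Earliest such window starts at 10:20.

10:20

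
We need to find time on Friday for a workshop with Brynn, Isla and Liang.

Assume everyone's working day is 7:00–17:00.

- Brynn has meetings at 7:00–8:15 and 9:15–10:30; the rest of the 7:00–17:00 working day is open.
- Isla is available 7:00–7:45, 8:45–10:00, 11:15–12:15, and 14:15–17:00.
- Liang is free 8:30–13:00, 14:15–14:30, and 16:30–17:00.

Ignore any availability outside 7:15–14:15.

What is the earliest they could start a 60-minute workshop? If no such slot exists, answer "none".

11:15

Brynn free within 07:00–17:00: 08:15–09:15, 10:30–17:00.
Brynn ∩ Isla: 08:45–09:15, 11:15–12:15, 14:15–17:00.
Brynn ∩ Isla ∩ Liang: 08:45–09:15, 11:15–12:15, 14:15–14:30, 16:30–17:00.
Restricted to 07:15–14:15: 08:45–09:15, 11:15–12:15.
Windows ≥ 60 min: 11:15–12:15.
Earliest such window starts at 11:15.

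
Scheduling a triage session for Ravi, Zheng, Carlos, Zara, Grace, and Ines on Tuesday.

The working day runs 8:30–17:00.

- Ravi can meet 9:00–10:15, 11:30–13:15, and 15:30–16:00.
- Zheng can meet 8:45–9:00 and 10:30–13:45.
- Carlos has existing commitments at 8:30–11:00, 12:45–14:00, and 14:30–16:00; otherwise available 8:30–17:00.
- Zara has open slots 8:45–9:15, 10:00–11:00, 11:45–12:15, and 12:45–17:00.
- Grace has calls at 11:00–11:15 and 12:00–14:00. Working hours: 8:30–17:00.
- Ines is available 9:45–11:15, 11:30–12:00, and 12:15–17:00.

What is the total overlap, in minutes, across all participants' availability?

Carlos free within 08:30–17:00: 11:00–12:45, 14:00–14:30, 16:00–17:00.
Grace free within 08:30–17:00: 08:30–11:00, 11:15–12:00, 14:00–17:00.
Ravi ∩ Zheng: 11:30–13:15.
Ravi ∩ Zheng ∩ Carlos: 11:30–12:45.
Ravi ∩ Zheng ∩ Carlos ∩ Zara: 11:45–12:15.
Ravi ∩ Zheng ∩ Carlos ∩ Zara ∩ Grace: 11:45–12:00.
Ravi ∩ Zheng ∩ Carlos ∩ Zara ∩ Grace ∩ Ines: 11:45–12:00.
Total common minutes: 15.

15 minutes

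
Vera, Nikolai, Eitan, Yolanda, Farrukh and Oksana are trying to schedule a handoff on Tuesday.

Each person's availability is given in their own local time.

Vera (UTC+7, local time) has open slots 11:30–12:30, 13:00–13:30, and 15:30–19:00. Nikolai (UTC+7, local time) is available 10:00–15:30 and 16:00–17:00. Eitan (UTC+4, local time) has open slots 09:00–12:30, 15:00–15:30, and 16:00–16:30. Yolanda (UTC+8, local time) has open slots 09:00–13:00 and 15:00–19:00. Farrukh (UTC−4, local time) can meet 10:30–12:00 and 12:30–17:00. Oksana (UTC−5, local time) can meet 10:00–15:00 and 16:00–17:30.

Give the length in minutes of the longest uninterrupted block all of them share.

0 minutes

Vera → UTC: 04:30–05:30, 06:00–06:30, 08:30–12:00.
Nikolai → UTC: 03:00–08:30, 09:00–10:00.
Eitan → UTC: 05:00–08:30, 11:00–11:30, 12:00–12:30.
Yolanda → UTC: 01:00–05:00, 07:00–11:00.
Farrukh → UTC: 14:30–16:00, 16:30–21:00.
Oksana → UTC: 15:00–20:00, 21:00–22:30.
Vera ∩ Nikolai: 04:30–05:30, 06:00–06:30, 09:00–10:00.
Vera ∩ Nikolai ∩ Eitan: 05:00–05:30, 06:00–06:30.
Vera ∩ Nikolai ∩ Eitan ∩ Yolanda: (none).
Vera ∩ Nikolai ∩ Eitan ∩ Yolanda ∩ Farrukh: (none).
Vera ∩ Nikolai ∩ Eitan ∩ Yolanda ∩ Farrukh ∩ Oksana: (none).
No common window.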